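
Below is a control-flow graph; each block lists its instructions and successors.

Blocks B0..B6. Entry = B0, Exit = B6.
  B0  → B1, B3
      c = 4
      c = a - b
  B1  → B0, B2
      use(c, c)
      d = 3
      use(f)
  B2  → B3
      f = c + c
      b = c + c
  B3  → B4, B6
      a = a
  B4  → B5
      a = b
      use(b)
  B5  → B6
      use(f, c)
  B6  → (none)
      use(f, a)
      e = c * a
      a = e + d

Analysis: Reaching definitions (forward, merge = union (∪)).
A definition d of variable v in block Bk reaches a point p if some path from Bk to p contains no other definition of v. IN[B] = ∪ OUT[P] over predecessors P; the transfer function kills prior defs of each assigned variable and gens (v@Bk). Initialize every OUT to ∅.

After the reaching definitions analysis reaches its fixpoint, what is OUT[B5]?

Fixpoint table:
  B0:  IN={c@B0, d@B1}  OUT={c@B0, d@B1}
  B1:  IN={c@B0, d@B1}  OUT={c@B0, d@B1}
  B2:  IN={c@B0, d@B1}  OUT={b@B2, c@B0, d@B1, f@B2}
  B3:  IN={b@B2, c@B0, d@B1, f@B2}  OUT={a@B3, b@B2, c@B0, d@B1, f@B2}
  B4:  IN={a@B3, b@B2, c@B0, d@B1, f@B2}  OUT={a@B4, b@B2, c@B0, d@B1, f@B2}
  B5:  IN={a@B4, b@B2, c@B0, d@B1, f@B2}  OUT={a@B4, b@B2, c@B0, d@B1, f@B2}
  B6:  IN={a@B3, a@B4, b@B2, c@B0, d@B1, f@B2}  OUT={a@B6, b@B2, c@B0, d@B1, e@B6, f@B2}

Merge at B5: IN[B5] = OUT[B4] = {a@B4, b@B2, c@B0, d@B1, f@B2}
Applying B5's transfer function to that IN value gives OUT[B5] (row B5 above).

Answer: {a@B4, b@B2, c@B0, d@B1, f@B2}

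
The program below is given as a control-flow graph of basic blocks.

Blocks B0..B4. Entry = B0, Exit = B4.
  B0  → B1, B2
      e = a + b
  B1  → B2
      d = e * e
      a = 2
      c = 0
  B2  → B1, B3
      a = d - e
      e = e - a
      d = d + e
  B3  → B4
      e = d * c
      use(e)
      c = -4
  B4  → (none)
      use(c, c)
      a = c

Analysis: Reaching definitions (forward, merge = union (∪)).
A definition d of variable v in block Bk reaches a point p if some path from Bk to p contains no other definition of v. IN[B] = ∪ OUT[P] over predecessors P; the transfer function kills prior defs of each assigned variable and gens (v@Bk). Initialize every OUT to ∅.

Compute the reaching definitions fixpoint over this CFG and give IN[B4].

Per-block solution:
  B0:  IN={}  OUT={e@B0}
  B1:  IN={a@B2, c@B1, d@B2, e@B0, e@B2}  OUT={a@B1, c@B1, d@B1, e@B0, e@B2}
  B2:  IN={a@B1, c@B1, d@B1, e@B0, e@B2}  OUT={a@B2, c@B1, d@B2, e@B2}
  B3:  IN={a@B2, c@B1, d@B2, e@B2}  OUT={a@B2, c@B3, d@B2, e@B3}
  B4:  IN={a@B2, c@B3, d@B2, e@B3}  OUT={a@B4, c@B3, d@B2, e@B3}

Merge at B4: IN[B4] = OUT[B3] = {a@B2, c@B3, d@B2, e@B3}

Answer: {a@B2, c@B3, d@B2, e@B3}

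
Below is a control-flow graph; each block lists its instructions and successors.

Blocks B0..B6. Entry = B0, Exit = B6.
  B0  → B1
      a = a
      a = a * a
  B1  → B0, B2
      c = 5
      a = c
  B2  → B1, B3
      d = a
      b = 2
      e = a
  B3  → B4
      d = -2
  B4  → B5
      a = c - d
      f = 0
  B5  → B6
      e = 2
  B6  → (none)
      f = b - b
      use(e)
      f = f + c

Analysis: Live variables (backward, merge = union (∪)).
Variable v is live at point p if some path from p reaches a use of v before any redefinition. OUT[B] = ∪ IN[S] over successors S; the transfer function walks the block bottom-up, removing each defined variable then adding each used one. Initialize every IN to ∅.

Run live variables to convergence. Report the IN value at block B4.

Answer: {b, c, d}

Working:
Fixpoint table:
  B0:  IN={a}  OUT={}
  B1:  IN={}  OUT={a, c}
  B2:  IN={a, c}  OUT={b, c}
  B3:  IN={b, c}  OUT={b, c, d}
  B4:  IN={b, c, d}  OUT={b, c}
  B5:  IN={b, c}  OUT={b, c, e}
  B6:  IN={b, c, e}  OUT={}

Merge at B4: OUT[B4] = IN[B5] = {b, c}
Applying B4's transfer function to that OUT value gives IN[B4] (row B4 above).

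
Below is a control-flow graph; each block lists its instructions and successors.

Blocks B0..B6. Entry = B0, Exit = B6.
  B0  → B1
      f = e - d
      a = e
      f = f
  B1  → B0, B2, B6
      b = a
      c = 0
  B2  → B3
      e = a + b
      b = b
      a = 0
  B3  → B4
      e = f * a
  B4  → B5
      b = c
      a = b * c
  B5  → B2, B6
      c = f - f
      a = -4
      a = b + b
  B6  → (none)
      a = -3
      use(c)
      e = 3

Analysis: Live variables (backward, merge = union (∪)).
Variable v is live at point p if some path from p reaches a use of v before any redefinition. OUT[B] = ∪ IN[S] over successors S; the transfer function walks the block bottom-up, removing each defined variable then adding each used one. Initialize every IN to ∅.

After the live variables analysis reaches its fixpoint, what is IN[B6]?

Fixpoint table:
  B0:  IN={d, e}  OUT={a, d, e, f}
  B1:  IN={a, d, e, f}  OUT={a, b, c, d, e, f}
  B2:  IN={a, b, c, f}  OUT={a, c, f}
  B3:  IN={a, c, f}  OUT={c, f}
  B4:  IN={c, f}  OUT={b, f}
  B5:  IN={b, f}  OUT={a, b, c, f}
  B6:  IN={c}  OUT={}

B6 is the boundary node: OUT[B6] = {}
Applying B6's transfer function to that OUT value gives IN[B6] (row B6 above).

Answer: {c}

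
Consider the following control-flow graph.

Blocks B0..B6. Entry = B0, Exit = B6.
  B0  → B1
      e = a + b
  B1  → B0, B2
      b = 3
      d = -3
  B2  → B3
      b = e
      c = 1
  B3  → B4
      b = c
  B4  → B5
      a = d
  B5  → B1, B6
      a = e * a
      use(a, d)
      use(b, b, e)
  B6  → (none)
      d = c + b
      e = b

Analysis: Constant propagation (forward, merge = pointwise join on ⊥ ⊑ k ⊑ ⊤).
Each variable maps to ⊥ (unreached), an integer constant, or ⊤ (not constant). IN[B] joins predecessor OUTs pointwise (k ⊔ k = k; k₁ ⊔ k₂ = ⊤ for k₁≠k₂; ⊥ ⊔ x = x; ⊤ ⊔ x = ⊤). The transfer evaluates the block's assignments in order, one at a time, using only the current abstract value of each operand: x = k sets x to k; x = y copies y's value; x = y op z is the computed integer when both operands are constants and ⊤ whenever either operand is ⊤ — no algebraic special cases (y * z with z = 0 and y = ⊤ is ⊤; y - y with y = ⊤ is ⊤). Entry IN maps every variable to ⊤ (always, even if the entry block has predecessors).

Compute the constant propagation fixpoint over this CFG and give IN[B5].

Answer: {a: -3, b: 1, c: 1, d: -3, e: ⊤, f: ⊤}

Working:
Converged values:
  B0:   IN=(all ⊤)   OUT=(all ⊤)
  B1:   IN=(all ⊤)   OUT={b:3, d:-3; rest ⊤}
  B2:   IN={b:3, d:-3; rest ⊤}   OUT={c:1, d:-3; rest ⊤}
  B3:   IN={c:1, d:-3; rest ⊤}   OUT={b:1, c:1, d:-3; rest ⊤}
  B4:   IN={b:1, c:1, d:-3; rest ⊤}   OUT={a:-3, b:1, c:1, d:-3; rest ⊤}
  B5:   IN={a:-3, b:1, c:1, d:-3; rest ⊤}   OUT={b:1, c:1, d:-3; rest ⊤}
  B6:   IN={b:1, c:1, d:-3; rest ⊤}   OUT={b:1, c:1, d:2, e:1; rest ⊤}

Merge at B5: IN[B5] = OUT[B4] = {a: -3, b: 1, c: 1, d: -3, e: ⊤, f: ⊤}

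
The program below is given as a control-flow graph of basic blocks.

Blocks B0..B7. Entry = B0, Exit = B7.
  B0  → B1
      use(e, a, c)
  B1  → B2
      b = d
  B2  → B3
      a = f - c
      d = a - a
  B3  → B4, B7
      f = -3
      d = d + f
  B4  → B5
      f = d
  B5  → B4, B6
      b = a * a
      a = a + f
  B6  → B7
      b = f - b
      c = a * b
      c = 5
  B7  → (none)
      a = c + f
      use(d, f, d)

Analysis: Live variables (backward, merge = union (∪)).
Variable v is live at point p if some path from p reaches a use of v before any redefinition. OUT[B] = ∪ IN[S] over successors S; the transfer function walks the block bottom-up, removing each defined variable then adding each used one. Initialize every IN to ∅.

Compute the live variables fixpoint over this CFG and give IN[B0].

Per-block solution:
  B0:   IN={a, c, d, e, f}   OUT={c, d, f}
  B1:   IN={c, d, f}   OUT={c, f}
  B2:   IN={c, f}   OUT={a, c, d}
  B3:   IN={a, c, d}   OUT={a, c, d, f}
  B4:   IN={a, d}   OUT={a, d, f}
  B5:   IN={a, d, f}   OUT={a, b, d, f}
  B6:   IN={a, b, d, f}   OUT={c, d, f}
  B7:   IN={c, d, f}   OUT={}

Merge at B0: OUT[B0] = IN[B1] = {c, d, f}
Applying B0's transfer function to that OUT value gives IN[B0] (row B0 above).

Answer: {a, c, d, e, f}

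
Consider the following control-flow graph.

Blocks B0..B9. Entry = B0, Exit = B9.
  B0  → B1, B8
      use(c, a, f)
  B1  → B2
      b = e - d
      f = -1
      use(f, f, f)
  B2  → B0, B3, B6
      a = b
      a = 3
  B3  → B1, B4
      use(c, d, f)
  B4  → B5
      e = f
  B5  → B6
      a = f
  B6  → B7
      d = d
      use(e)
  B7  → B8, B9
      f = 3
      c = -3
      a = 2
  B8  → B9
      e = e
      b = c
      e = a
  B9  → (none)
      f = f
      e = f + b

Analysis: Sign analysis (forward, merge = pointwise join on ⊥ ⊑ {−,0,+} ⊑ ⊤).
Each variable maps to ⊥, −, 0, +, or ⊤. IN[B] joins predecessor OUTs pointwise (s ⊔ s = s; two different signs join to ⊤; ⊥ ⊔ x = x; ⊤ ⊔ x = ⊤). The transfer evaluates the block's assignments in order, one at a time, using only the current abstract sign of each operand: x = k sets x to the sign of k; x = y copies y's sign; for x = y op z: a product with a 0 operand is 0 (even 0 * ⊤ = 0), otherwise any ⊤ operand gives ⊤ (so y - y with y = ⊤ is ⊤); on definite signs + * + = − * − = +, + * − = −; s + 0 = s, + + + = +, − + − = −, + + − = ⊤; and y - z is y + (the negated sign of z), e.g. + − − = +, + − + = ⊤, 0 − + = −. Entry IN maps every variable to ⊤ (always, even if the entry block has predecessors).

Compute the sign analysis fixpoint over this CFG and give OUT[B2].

Answer: {a: +, b: ⊤, c: ⊤, d: ⊤, e: ⊤, f: -}

Trace:
Converged values:
  B0: | IN=(all ⊤) | OUT=(all ⊤)
  B1: | IN=(all ⊤) | OUT={f:-; rest ⊤}
  B2: | IN={f:-; rest ⊤} | OUT={a:+, f:-; rest ⊤}
  B3: | IN={a:+, f:-; rest ⊤} | OUT={a:+, f:-; rest ⊤}
  B4: | IN={a:+, f:-; rest ⊤} | OUT={a:+, e:-, f:-; rest ⊤}
  B5: | IN={a:+, e:-, f:-; rest ⊤} | OUT={a:-, e:-, f:-; rest ⊤}
  B6: | IN={f:-; rest ⊤} | OUT={f:-; rest ⊤}
  B7: | IN={f:-; rest ⊤} | OUT={a:+, c:-, f:+; rest ⊤}
  B8: | IN=(all ⊤) | OUT=(all ⊤)
  B9: | IN=(all ⊤) | OUT=(all ⊤)

Merge at B2: IN[B2] = OUT[B1] = {a: ⊤, b: ⊤, c: ⊤, d: ⊤, e: ⊤, f: -}
Applying B2's transfer function to that IN value gives OUT[B2] (row B2 above).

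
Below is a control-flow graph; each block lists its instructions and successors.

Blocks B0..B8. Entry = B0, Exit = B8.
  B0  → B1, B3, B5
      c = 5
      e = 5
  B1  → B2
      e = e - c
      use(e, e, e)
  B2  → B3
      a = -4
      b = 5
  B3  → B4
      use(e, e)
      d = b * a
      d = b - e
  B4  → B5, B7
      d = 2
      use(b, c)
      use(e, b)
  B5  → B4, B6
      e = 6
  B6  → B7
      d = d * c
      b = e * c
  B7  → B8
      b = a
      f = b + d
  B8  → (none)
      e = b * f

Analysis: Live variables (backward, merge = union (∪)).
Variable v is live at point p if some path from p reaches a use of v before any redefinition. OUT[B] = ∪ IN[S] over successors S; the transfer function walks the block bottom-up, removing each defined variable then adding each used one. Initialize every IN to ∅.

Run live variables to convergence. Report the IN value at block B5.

Fixpoint table:
  B0: | IN={a, b, d} | OUT={a, b, c, d, e}
  B1: | IN={c, e} | OUT={c, e}
  B2: | IN={c, e} | OUT={a, b, c, e}
  B3: | IN={a, b, c, e} | OUT={a, b, c, e}
  B4: | IN={a, b, c, e} | OUT={a, b, c, d}
  B5: | IN={a, b, c, d} | OUT={a, b, c, d, e}
  B6: | IN={a, c, d, e} | OUT={a, d}
  B7: | IN={a, d} | OUT={b, f}
  B8: | IN={b, f} | OUT={}

Merge at B5: OUT[B5] = IN[B4] ⊔ IN[B6] = {a, b, c, d, e}
Applying B5's transfer function to that OUT value gives IN[B5] (row B5 above).

Answer: {a, b, c, d}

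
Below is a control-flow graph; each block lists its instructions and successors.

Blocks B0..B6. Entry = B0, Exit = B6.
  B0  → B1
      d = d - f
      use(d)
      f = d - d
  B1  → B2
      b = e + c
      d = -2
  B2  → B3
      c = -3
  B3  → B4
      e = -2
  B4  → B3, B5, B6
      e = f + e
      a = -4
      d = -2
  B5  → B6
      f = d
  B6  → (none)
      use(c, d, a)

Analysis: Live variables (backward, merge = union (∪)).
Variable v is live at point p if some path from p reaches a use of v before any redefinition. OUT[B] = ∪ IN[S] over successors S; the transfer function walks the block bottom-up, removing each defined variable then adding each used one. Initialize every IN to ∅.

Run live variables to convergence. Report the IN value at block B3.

Converged values:
  B0: | IN={c, d, e, f} | OUT={c, e, f}
  B1: | IN={c, e, f} | OUT={f}
  B2: | IN={f} | OUT={c, f}
  B3: | IN={c, f} | OUT={c, e, f}
  B4: | IN={c, e, f} | OUT={a, c, d, f}
  B5: | IN={a, c, d} | OUT={a, c, d}
  B6: | IN={a, c, d} | OUT={}

Merge at B3: OUT[B3] = IN[B4] = {c, e, f}
Applying B3's transfer function to that OUT value gives IN[B3] (row B3 above).

Answer: {c, f}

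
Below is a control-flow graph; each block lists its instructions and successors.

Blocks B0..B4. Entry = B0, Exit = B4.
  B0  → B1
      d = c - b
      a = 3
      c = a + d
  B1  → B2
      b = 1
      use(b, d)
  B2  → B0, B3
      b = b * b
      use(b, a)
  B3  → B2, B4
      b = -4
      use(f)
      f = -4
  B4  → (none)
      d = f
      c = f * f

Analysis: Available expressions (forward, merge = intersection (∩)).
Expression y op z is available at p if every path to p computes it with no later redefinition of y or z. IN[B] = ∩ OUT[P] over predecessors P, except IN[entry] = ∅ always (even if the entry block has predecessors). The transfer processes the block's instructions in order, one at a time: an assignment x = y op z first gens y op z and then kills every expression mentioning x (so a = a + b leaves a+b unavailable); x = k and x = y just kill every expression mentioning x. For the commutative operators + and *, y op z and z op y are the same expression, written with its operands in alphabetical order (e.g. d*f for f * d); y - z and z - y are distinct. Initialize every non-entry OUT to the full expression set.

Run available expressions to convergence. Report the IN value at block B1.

Fixpoint table:
  B0:   IN={}   OUT={a+d}
  B1:   IN={a+d}   OUT={a+d}
  B2:   IN={a+d}   OUT={a+d}
  B3:   IN={a+d}   OUT={a+d}
  B4:   IN={a+d}   OUT={f*f}

Merge at B1: IN[B1] = OUT[B0] = {a+d}

Answer: {a+d}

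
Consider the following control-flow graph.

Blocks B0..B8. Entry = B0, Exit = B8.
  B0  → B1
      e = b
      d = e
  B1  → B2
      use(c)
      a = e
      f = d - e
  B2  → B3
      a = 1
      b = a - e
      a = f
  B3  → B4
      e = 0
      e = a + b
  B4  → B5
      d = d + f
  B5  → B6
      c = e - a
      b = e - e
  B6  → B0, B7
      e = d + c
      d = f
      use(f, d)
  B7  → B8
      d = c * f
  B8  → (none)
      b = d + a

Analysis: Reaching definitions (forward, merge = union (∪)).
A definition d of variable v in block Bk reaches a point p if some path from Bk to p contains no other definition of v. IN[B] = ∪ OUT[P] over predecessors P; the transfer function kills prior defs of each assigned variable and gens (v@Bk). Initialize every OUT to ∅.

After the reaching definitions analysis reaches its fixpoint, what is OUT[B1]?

Fixpoint table:
  B0:   IN={a@B2, b@B5, c@B5, d@B6, e@B6, f@B1}   OUT={a@B2, b@B5, c@B5, d@B0, e@B0, f@B1}
  B1:   IN={a@B2, b@B5, c@B5, d@B0, e@B0, f@B1}   OUT={a@B1, b@B5, c@B5, d@B0, e@B0, f@B1}
  B2:   IN={a@B1, b@B5, c@B5, d@B0, e@B0, f@B1}   OUT={a@B2, b@B2, c@B5, d@B0, e@B0, f@B1}
  B3:   IN={a@B2, b@B2, c@B5, d@B0, e@B0, f@B1}   OUT={a@B2, b@B2, c@B5, d@B0, e@B3, f@B1}
  B4:   IN={a@B2, b@B2, c@B5, d@B0, e@B3, f@B1}   OUT={a@B2, b@B2, c@B5, d@B4, e@B3, f@B1}
  B5:   IN={a@B2, b@B2, c@B5, d@B4, e@B3, f@B1}   OUT={a@B2, b@B5, c@B5, d@B4, e@B3, f@B1}
  B6:   IN={a@B2, b@B5, c@B5, d@B4, e@B3, f@B1}   OUT={a@B2, b@B5, c@B5, d@B6, e@B6, f@B1}
  B7:   IN={a@B2, b@B5, c@B5, d@B6, e@B6, f@B1}   OUT={a@B2, b@B5, c@B5, d@B7, e@B6, f@B1}
  B8:   IN={a@B2, b@B5, c@B5, d@B7, e@B6, f@B1}   OUT={a@B2, b@B8, c@B5, d@B7, e@B6, f@B1}

Merge at B1: IN[B1] = OUT[B0] = {a@B2, b@B5, c@B5, d@B0, e@B0, f@B1}
Applying B1's transfer function to that IN value gives OUT[B1] (row B1 above).

Answer: {a@B1, b@B5, c@B5, d@B0, e@B0, f@B1}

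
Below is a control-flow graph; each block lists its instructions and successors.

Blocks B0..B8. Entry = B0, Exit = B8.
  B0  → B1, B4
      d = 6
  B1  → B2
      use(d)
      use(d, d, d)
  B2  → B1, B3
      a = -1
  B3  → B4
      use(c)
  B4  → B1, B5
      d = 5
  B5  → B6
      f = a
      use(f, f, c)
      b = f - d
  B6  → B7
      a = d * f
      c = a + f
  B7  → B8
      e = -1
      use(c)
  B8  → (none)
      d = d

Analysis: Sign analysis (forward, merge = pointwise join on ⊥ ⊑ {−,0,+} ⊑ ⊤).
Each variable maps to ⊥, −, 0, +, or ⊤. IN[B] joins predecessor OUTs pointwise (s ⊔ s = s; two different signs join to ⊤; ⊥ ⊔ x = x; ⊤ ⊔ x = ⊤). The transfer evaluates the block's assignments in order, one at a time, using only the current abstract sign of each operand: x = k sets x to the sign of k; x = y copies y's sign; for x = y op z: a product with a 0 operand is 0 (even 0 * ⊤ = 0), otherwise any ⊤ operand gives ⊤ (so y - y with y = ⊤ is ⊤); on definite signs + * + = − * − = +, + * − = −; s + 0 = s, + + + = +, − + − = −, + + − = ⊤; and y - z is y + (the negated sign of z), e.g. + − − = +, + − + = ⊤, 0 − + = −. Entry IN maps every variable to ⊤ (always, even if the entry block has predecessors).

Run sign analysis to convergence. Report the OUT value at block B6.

Per-block solution:
  B0:  IN=(all ⊤)  OUT={d:+; rest ⊤}
  B1:  IN={d:+; rest ⊤}  OUT={d:+; rest ⊤}
  B2:  IN={d:+; rest ⊤}  OUT={a:-, d:+; rest ⊤}
  B3:  IN={a:-, d:+; rest ⊤}  OUT={a:-, d:+; rest ⊤}
  B4:  IN={d:+; rest ⊤}  OUT={d:+; rest ⊤}
  B5:  IN={d:+; rest ⊤}  OUT={d:+; rest ⊤}
  B6:  IN={d:+; rest ⊤}  OUT={d:+; rest ⊤}
  B7:  IN={d:+; rest ⊤}  OUT={d:+, e:-; rest ⊤}
  B8:  IN={d:+, e:-; rest ⊤}  OUT={d:+, e:-; rest ⊤}

Merge at B6: IN[B6] = OUT[B5] = {a: ⊤, b: ⊤, c: ⊤, d: +, e: ⊤, f: ⊤}
Applying B6's transfer function to that IN value gives OUT[B6] (row B6 above).

Answer: {a: ⊤, b: ⊤, c: ⊤, d: +, e: ⊤, f: ⊤}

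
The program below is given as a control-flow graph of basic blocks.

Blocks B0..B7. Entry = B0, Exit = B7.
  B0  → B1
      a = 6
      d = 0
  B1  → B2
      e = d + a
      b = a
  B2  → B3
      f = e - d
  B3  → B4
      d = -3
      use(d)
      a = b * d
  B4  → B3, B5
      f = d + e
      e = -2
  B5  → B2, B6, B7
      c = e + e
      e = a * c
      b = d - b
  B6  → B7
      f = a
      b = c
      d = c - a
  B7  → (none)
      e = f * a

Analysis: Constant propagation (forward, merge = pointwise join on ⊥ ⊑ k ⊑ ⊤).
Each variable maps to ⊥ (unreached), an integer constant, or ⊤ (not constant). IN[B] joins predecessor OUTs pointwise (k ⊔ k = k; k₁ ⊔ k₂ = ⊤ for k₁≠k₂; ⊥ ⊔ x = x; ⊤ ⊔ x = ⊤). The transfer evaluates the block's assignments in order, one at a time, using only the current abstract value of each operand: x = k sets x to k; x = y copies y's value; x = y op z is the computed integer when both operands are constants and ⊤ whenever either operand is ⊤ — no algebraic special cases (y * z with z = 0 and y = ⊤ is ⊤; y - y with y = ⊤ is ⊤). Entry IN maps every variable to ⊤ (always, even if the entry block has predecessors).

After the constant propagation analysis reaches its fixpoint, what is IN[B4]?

Per-block solution:
  B0:   IN=(all ⊤)   OUT={a:6, d:0; rest ⊤}
  B1:   IN={a:6, d:0; rest ⊤}   OUT={a:6, b:6, d:0, e:6; rest ⊤}
  B2:   IN=(all ⊤)   OUT=(all ⊤)
  B3:   IN=(all ⊤)   OUT={d:-3; rest ⊤}
  B4:   IN={d:-3; rest ⊤}   OUT={d:-3, e:-2; rest ⊤}
  B5:   IN={d:-3, e:-2; rest ⊤}   OUT={c:-4, d:-3; rest ⊤}
  B6:   IN={c:-4, d:-3; rest ⊤}   OUT={b:-4, c:-4; rest ⊤}
  B7:   IN={c:-4; rest ⊤}   OUT={c:-4; rest ⊤}

Merge at B4: IN[B4] = OUT[B3] = {a: ⊤, b: ⊤, c: ⊤, d: -3, e: ⊤, f: ⊤}

Answer: {a: ⊤, b: ⊤, c: ⊤, d: -3, e: ⊤, f: ⊤}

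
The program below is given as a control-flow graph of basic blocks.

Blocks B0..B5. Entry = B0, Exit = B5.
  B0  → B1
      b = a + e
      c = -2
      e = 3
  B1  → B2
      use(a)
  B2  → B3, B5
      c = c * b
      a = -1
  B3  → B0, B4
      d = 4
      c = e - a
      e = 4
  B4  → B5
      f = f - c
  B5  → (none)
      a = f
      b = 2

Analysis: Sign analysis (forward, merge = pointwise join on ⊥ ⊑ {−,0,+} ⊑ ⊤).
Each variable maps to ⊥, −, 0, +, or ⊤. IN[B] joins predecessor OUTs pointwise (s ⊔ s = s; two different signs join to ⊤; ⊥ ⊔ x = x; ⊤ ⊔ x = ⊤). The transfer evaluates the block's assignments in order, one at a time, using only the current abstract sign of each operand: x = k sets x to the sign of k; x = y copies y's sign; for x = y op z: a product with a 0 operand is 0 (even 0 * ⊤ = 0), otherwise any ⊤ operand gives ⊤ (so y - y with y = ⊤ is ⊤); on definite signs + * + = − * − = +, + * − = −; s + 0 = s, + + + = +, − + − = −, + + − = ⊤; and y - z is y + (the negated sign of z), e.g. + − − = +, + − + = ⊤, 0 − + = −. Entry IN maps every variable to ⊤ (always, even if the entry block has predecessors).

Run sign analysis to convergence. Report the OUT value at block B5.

Answer: {a: ⊤, b: +, c: ⊤, d: ⊤, e: +, f: ⊤}

Trace:
Converged values:
  B0:   IN=(all ⊤)   OUT={c:-, e:+; rest ⊤}
  B1:   IN={c:-, e:+; rest ⊤}   OUT={c:-, e:+; rest ⊤}
  B2:   IN={c:-, e:+; rest ⊤}   OUT={a:-, e:+; rest ⊤}
  B3:   IN={a:-, e:+; rest ⊤}   OUT={a:-, c:+, d:+, e:+; rest ⊤}
  B4:   IN={a:-, c:+, d:+, e:+; rest ⊤}   OUT={a:-, c:+, d:+, e:+; rest ⊤}
  B5:   IN={a:-, e:+; rest ⊤}   OUT={b:+, e:+; rest ⊤}

Merge at B5: IN[B5] = OUT[B2] ⊔ OUT[B4] = {a: -, b: ⊤, c: ⊤, d: ⊤, e: +, f: ⊤}
Applying B5's transfer function to that IN value gives OUT[B5] (row B5 above).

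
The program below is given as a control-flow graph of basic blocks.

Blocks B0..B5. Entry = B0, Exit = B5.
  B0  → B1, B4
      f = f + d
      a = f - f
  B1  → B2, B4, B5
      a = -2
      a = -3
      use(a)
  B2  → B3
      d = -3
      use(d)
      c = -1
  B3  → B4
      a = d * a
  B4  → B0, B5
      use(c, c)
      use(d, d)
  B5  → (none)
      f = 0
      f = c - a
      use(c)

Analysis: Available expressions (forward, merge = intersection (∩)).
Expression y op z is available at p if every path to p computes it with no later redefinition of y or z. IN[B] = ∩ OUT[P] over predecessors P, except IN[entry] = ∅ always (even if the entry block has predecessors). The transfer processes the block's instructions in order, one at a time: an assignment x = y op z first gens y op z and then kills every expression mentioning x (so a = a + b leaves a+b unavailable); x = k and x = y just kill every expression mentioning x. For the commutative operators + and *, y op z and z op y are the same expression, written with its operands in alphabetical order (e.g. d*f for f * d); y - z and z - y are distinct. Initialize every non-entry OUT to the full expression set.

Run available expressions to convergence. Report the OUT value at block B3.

Answer: {f-f}

Trace:
Fixpoint table:
  B0:  IN={}  OUT={f-f}
  B1:  IN={f-f}  OUT={f-f}
  B2:  IN={f-f}  OUT={f-f}
  B3:  IN={f-f}  OUT={f-f}
  B4:  IN={f-f}  OUT={f-f}
  B5:  IN={f-f}  OUT={c-a}

Merge at B3: IN[B3] = OUT[B2] = {f-f}
Applying B3's transfer function to that IN value gives OUT[B3] (row B3 above).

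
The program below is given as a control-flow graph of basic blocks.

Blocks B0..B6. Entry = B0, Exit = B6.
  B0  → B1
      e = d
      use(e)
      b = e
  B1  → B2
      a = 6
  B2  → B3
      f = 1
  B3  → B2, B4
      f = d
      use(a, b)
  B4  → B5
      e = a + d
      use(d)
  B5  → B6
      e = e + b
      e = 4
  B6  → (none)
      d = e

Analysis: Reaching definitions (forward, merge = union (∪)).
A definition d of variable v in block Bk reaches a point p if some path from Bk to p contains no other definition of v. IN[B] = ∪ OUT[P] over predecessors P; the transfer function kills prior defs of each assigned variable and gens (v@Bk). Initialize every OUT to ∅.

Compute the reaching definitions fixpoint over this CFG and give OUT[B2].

Per-block solution:
  B0:  IN={}  OUT={b@B0, e@B0}
  B1:  IN={b@B0, e@B0}  OUT={a@B1, b@B0, e@B0}
  B2:  IN={a@B1, b@B0, e@B0, f@B3}  OUT={a@B1, b@B0, e@B0, f@B2}
  B3:  IN={a@B1, b@B0, e@B0, f@B2}  OUT={a@B1, b@B0, e@B0, f@B3}
  B4:  IN={a@B1, b@B0, e@B0, f@B3}  OUT={a@B1, b@B0, e@B4, f@B3}
  B5:  IN={a@B1, b@B0, e@B4, f@B3}  OUT={a@B1, b@B0, e@B5, f@B3}
  B6:  IN={a@B1, b@B0, e@B5, f@B3}  OUT={a@B1, b@B0, d@B6, e@B5, f@B3}

Merge at B2: IN[B2] = OUT[B1] ⊔ OUT[B3] = {a@B1, b@B0, e@B0, f@B3}
Applying B2's transfer function to that IN value gives OUT[B2] (row B2 above).

Answer: {a@B1, b@B0, e@B0, f@B2}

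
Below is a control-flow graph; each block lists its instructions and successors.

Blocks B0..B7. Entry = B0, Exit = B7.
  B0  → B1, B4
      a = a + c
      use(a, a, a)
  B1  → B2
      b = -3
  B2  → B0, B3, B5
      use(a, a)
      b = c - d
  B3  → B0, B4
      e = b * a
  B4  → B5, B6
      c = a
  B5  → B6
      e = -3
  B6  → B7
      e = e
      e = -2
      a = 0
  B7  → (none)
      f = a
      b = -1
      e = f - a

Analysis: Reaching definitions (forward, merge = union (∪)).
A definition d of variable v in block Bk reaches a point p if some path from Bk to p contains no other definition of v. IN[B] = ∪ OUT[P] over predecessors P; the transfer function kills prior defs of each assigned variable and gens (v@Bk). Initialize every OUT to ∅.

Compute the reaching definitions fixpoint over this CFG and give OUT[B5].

Answer: {a@B0, b@B2, c@B4, e@B5}

Derivation:
Fixpoint table:
  B0:   IN={a@B0, b@B2, e@B3}   OUT={a@B0, b@B2, e@B3}
  B1:   IN={a@B0, b@B2, e@B3}   OUT={a@B0, b@B1, e@B3}
  B2:   IN={a@B0, b@B1, e@B3}   OUT={a@B0, b@B2, e@B3}
  B3:   IN={a@B0, b@B2, e@B3}   OUT={a@B0, b@B2, e@B3}
  B4:   IN={a@B0, b@B2, e@B3}   OUT={a@B0, b@B2, c@B4, e@B3}
  B5:   IN={a@B0, b@B2, c@B4, e@B3}   OUT={a@B0, b@B2, c@B4, e@B5}
  B6:   IN={a@B0, b@B2, c@B4, e@B3, e@B5}   OUT={a@B6, b@B2, c@B4, e@B6}
  B7:   IN={a@B6, b@B2, c@B4, e@B6}   OUT={a@B6, b@B7, c@B4, e@B7, f@B7}

Merge at B5: IN[B5] = OUT[B2] ⊔ OUT[B4] = {a@B0, b@B2, c@B4, e@B3}
Applying B5's transfer function to that IN value gives OUT[B5] (row B5 above).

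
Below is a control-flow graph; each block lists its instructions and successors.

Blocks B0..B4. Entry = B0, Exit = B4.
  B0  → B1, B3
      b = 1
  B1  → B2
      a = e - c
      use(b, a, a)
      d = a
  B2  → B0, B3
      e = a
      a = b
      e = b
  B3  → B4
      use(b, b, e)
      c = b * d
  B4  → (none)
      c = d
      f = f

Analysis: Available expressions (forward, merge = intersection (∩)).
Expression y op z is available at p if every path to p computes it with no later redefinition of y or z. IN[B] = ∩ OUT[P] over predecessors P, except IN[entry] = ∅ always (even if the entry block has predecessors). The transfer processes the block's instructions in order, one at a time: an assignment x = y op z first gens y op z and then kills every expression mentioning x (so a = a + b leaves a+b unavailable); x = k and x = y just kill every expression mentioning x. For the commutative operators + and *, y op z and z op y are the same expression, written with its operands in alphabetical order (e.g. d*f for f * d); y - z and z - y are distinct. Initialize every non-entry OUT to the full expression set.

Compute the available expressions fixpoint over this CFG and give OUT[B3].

Fixpoint table:
  B0:  IN={}  OUT={}
  B1:  IN={}  OUT={e-c}
  B2:  IN={e-c}  OUT={}
  B3:  IN={}  OUT={b*d}
  B4:  IN={b*d}  OUT={b*d}

Merge at B3: IN[B3] = OUT[B0] ∩ OUT[B2] = {}
Applying B3's transfer function to that IN value gives OUT[B3] (row B3 above).

Answer: {b*d}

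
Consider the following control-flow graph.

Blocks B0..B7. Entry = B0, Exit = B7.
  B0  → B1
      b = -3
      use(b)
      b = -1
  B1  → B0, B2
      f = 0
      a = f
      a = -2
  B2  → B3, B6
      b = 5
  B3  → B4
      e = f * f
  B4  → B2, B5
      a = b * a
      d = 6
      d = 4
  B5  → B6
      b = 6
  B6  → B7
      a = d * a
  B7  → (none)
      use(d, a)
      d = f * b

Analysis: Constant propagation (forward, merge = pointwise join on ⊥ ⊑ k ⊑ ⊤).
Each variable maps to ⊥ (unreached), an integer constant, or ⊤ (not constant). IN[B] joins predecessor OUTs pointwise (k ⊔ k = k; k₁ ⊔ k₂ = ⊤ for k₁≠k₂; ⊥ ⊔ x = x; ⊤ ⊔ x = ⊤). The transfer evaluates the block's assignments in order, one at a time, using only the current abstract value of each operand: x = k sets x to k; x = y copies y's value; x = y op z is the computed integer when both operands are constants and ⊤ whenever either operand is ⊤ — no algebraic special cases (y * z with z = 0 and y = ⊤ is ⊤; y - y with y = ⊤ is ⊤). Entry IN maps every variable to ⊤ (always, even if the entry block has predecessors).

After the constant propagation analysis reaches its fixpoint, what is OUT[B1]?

Per-block solution:
  B0:  IN=(all ⊤)  OUT={b:-1; rest ⊤}
  B1:  IN={b:-1; rest ⊤}  OUT={a:-2, b:-1, f:0; rest ⊤}
  B2:  IN={f:0; rest ⊤}  OUT={b:5, f:0; rest ⊤}
  B3:  IN={b:5, f:0; rest ⊤}  OUT={b:5, e:0, f:0; rest ⊤}
  B4:  IN={b:5, e:0, f:0; rest ⊤}  OUT={b:5, d:4, e:0, f:0; rest ⊤}
  B5:  IN={b:5, d:4, e:0, f:0; rest ⊤}  OUT={b:6, d:4, e:0, f:0; rest ⊤}
  B6:  IN={f:0; rest ⊤}  OUT={f:0; rest ⊤}
  B7:  IN={f:0; rest ⊤}  OUT={f:0; rest ⊤}

Merge at B1: IN[B1] = OUT[B0] = {a: ⊤, b: -1, c: ⊤, d: ⊤, e: ⊤, f: ⊤}
Applying B1's transfer function to that IN value gives OUT[B1] (row B1 above).

Answer: {a: -2, b: -1, c: ⊤, d: ⊤, e: ⊤, f: 0}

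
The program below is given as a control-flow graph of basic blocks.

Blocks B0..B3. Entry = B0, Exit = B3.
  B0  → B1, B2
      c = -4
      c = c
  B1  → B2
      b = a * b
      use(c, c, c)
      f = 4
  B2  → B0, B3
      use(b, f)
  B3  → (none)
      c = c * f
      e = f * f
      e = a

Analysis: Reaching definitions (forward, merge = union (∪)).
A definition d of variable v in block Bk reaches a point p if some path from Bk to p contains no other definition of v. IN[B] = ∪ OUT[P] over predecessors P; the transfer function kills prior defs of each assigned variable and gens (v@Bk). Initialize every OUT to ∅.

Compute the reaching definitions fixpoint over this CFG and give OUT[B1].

Answer: {b@B1, c@B0, f@B1}

Working:
Converged values:
  B0: | IN={b@B1, c@B0, f@B1} | OUT={b@B1, c@B0, f@B1}
  B1: | IN={b@B1, c@B0, f@B1} | OUT={b@B1, c@B0, f@B1}
  B2: | IN={b@B1, c@B0, f@B1} | OUT={b@B1, c@B0, f@B1}
  B3: | IN={b@B1, c@B0, f@B1} | OUT={b@B1, c@B3, e@B3, f@B1}

Merge at B1: IN[B1] = OUT[B0] = {b@B1, c@B0, f@B1}
Applying B1's transfer function to that IN value gives OUT[B1] (row B1 above).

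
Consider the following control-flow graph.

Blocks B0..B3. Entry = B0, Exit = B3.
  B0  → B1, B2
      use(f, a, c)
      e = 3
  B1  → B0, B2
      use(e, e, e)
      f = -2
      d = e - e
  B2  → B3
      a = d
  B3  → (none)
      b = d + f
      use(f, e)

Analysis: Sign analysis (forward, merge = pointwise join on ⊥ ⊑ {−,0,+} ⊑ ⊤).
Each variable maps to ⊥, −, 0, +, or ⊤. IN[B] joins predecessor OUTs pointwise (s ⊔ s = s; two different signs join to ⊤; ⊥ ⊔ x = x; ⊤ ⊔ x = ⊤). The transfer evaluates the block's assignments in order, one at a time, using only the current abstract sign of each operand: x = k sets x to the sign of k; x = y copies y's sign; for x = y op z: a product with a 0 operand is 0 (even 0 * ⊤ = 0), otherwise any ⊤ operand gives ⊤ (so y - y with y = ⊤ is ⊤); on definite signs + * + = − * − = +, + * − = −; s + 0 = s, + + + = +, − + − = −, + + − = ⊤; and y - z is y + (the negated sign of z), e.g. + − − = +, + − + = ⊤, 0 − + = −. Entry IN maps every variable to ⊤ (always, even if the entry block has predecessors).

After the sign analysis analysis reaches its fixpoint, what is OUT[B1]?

Per-block solution:
  B0:   IN=(all ⊤)   OUT={e:+; rest ⊤}
  B1:   IN={e:+; rest ⊤}   OUT={e:+, f:-; rest ⊤}
  B2:   IN={e:+; rest ⊤}   OUT={e:+; rest ⊤}
  B3:   IN={e:+; rest ⊤}   OUT={e:+; rest ⊤}

Merge at B1: IN[B1] = OUT[B0] = {a: ⊤, b: ⊤, c: ⊤, d: ⊤, e: +, f: ⊤}
Applying B1's transfer function to that IN value gives OUT[B1] (row B1 above).

Answer: {a: ⊤, b: ⊤, c: ⊤, d: ⊤, e: +, f: -}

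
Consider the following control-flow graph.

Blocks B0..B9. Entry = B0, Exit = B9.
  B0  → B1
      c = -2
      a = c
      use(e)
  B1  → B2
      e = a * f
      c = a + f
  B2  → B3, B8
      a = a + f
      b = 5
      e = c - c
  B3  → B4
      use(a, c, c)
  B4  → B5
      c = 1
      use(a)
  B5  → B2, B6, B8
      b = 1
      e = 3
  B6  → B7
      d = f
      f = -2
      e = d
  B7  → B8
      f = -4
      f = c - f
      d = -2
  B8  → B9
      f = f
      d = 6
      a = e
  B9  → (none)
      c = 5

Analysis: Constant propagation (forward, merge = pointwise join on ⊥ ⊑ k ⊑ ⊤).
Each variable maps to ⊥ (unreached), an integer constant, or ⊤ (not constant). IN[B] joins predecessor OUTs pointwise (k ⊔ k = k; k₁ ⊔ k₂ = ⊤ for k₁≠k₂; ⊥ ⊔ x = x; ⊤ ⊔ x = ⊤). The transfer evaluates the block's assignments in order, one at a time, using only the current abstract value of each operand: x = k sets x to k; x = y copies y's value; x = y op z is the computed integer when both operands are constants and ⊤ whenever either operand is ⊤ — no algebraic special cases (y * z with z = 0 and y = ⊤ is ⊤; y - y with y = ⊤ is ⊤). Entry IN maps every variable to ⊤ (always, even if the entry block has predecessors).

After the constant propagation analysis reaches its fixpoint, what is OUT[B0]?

Converged values:
  B0:  IN=(all ⊤)  OUT={a:-2, c:-2; rest ⊤}
  B1:  IN={a:-2, c:-2; rest ⊤}  OUT={a:-2; rest ⊤}
  B2:  IN=(all ⊤)  OUT={b:5; rest ⊤}
  B3:  IN={b:5; rest ⊤}  OUT={b:5; rest ⊤}
  B4:  IN={b:5; rest ⊤}  OUT={b:5, c:1; rest ⊤}
  B5:  IN={b:5, c:1; rest ⊤}  OUT={b:1, c:1, e:3; rest ⊤}
  B6:  IN={b:1, c:1, e:3; rest ⊤}  OUT={b:1, c:1, f:-2; rest ⊤}
  B7:  IN={b:1, c:1, f:-2; rest ⊤}  OUT={b:1, c:1, d:-2, f:5; rest ⊤}
  B8:  IN=(all ⊤)  OUT={d:6; rest ⊤}
  B9:  IN={d:6; rest ⊤}  OUT={c:5, d:6; rest ⊤}

B0 is the boundary node: IN[B0] = {a: ⊤, b: ⊤, c: ⊤, d: ⊤, e: ⊤, f: ⊤}
Applying B0's transfer function to that IN value gives OUT[B0] (row B0 above).

Answer: {a: -2, b: ⊤, c: -2, d: ⊤, e: ⊤, f: ⊤}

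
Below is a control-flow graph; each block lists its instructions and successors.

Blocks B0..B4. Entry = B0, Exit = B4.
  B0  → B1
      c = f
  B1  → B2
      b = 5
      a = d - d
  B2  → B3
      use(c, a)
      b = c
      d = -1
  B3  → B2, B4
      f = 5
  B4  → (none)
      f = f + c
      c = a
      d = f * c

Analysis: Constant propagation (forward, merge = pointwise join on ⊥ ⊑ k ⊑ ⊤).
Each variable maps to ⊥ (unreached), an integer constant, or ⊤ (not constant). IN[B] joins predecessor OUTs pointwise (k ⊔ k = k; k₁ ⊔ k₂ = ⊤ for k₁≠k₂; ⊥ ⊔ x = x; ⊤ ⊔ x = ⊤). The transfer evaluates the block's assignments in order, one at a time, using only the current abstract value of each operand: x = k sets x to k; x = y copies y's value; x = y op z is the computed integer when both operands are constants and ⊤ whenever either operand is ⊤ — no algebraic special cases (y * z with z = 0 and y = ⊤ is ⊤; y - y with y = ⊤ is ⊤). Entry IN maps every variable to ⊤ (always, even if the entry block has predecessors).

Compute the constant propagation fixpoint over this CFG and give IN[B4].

Per-block solution:
  B0:  IN=(all ⊤)  OUT=(all ⊤)
  B1:  IN=(all ⊤)  OUT={b:5; rest ⊤}
  B2:  IN=(all ⊤)  OUT={d:-1; rest ⊤}
  B3:  IN={d:-1; rest ⊤}  OUT={d:-1, f:5; rest ⊤}
  B4:  IN={d:-1, f:5; rest ⊤}  OUT=(all ⊤)

Merge at B4: IN[B4] = OUT[B3] = {a: ⊤, b: ⊤, c: ⊤, d: -1, e: ⊤, f: 5}

Answer: {a: ⊤, b: ⊤, c: ⊤, d: -1, e: ⊤, f: 5}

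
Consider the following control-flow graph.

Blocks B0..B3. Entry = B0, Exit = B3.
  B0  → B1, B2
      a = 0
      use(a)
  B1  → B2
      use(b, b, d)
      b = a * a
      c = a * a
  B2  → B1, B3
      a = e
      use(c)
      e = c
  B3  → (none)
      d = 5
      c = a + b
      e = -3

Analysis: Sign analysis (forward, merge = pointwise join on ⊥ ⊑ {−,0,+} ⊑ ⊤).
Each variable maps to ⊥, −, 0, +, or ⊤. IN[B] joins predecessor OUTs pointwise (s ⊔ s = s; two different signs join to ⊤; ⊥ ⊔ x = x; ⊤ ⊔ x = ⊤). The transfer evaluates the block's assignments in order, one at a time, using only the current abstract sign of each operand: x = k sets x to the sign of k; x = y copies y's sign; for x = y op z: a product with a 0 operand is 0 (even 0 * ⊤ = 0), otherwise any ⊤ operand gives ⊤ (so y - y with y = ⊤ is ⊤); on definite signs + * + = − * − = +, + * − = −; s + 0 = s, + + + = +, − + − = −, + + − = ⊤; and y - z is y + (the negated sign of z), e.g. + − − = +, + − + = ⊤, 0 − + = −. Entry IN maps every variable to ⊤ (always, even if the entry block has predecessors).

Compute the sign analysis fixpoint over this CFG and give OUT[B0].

Answer: {a: 0, b: ⊤, c: ⊤, d: ⊤, e: ⊤, f: ⊤}

Derivation:
Converged values:
  B0: | IN=(all ⊤) | OUT={a:0; rest ⊤}
  B1: | IN=(all ⊤) | OUT=(all ⊤)
  B2: | IN=(all ⊤) | OUT=(all ⊤)
  B3: | IN=(all ⊤) | OUT={d:+, e:-; rest ⊤}

B0 is the boundary node: IN[B0] = {a: ⊤, b: ⊤, c: ⊤, d: ⊤, e: ⊤, f: ⊤}
Applying B0's transfer function to that IN value gives OUT[B0] (row B0 above).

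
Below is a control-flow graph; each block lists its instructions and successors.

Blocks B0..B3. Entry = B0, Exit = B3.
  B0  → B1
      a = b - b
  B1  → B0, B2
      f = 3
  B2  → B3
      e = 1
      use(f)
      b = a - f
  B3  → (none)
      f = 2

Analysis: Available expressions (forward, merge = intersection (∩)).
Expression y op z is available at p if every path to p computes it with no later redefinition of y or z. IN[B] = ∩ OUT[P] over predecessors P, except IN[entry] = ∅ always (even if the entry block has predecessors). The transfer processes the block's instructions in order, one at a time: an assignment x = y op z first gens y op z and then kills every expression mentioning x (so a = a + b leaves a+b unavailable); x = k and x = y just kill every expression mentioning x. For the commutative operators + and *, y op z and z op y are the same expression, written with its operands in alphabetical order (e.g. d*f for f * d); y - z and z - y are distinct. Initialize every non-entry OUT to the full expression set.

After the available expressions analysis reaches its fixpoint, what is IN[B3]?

Answer: {a-f}

Trace:
Converged values:
  B0:  IN={}  OUT={b-b}
  B1:  IN={b-b}  OUT={b-b}
  B2:  IN={b-b}  OUT={a-f}
  B3:  IN={a-f}  OUT={}

Merge at B3: IN[B3] = OUT[B2] = {a-f}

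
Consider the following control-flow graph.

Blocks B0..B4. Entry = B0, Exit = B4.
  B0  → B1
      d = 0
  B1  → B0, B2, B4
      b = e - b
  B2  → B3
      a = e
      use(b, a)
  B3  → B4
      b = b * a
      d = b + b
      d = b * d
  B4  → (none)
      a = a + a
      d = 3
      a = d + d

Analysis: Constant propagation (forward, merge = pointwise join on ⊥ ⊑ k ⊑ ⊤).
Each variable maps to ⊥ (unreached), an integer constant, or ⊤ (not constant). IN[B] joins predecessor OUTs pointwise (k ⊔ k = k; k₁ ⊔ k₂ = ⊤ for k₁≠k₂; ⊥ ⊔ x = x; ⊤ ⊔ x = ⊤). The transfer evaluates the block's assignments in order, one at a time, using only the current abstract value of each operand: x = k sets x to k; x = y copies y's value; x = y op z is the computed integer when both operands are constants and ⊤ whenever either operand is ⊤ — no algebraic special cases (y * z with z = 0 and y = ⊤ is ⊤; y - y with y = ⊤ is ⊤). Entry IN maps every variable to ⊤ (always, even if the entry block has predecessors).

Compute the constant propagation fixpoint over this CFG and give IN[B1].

Fixpoint table:
  B0: | IN=(all ⊤) | OUT={d:0; rest ⊤}
  B1: | IN={d:0; rest ⊤} | OUT={d:0; rest ⊤}
  B2: | IN={d:0; rest ⊤} | OUT={d:0; rest ⊤}
  B3: | IN={d:0; rest ⊤} | OUT=(all ⊤)
  B4: | IN=(all ⊤) | OUT={a:6, d:3; rest ⊤}

Merge at B1: IN[B1] = OUT[B0] = {a: ⊤, b: ⊤, c: ⊤, d: 0, e: ⊤, f: ⊤}

Answer: {a: ⊤, b: ⊤, c: ⊤, d: 0, e: ⊤, f: ⊤}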